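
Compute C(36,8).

C(36,8) = (36·35·34·33·32·31·30·29) / 8! = 1220096908800 / 40320 = 30260340.

30260340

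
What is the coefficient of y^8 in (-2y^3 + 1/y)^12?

General term: C(12,j)·(-2y^3)^j·(1/y)^(12-j), with y-exponent 3j − 1(12−j) = 4j − 12.
Set 4j − 12 = 8: j = 5.
C(12,5) = 792; (-2)^5 = -32; 1^7 = 1.
Coefficient = 792 · (-32) · 1 = -25344.

-25344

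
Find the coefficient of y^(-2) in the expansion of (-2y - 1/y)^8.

General term: C(8,j)·(-2y)^j·(-1/y)^(8-j), with y-exponent 1j − 1(8−j) = 2j − 8.
Set 2j − 8 = -2: j = 3.
C(8,3) = 56; (-2)^3 = -8; (-1)^5 = -1.
Coefficient = 56 · (-8) · (-1) = 448.

448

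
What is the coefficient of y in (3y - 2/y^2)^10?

-2099520

General term: C(10,j)·(3y)^j·(-2/y^2)^(10-j), with y-exponent 1j − 2(10−j) = 3j − 20.
Set 3j − 20 = 1: j = 7.
C(10,7) = 120; 3^7 = 2187; (-2)^3 = -8.
Coefficient = 120 · 2187 · (-8) = -2099520.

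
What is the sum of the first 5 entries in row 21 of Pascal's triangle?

7547

1 + 21 + 210 + 1330 + 5985 = 7547.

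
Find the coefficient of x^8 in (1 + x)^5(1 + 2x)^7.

14920

Coefficient of x^8 = Σ_{j} C(5,j)·1^j·C(7,8-j)·2^(8-j) for j from 1 to 5.
= 640 + 4480 + 6720 + 2800 + 280 = 14920.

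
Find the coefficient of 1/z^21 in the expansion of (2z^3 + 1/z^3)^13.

General term: C(13,j)·(2z^3)^j·(1/z^3)^(13-j), with z-exponent 3j − 3(13−j) = 6j − 39.
Set 6j − 39 = -21: j = 3.
C(13,3) = 286; 2^3 = 8; 1^10 = 1.
Coefficient = 286 · 8 · 1 = 2288.

2288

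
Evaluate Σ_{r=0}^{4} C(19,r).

1 + 19 + 171 + 969 + 3876 = 5036.

5036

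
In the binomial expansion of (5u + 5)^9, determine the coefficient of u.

The general term is C(9,j)·(5u)^j·(5)^(9-j); the u^1 term has j = 1.
C(9,1) = 9.
Coefficient = C(9,1) · 5^1 · 5^8 = 9 · 5 · 390625 = 17578125.

17578125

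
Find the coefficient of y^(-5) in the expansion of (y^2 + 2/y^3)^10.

8064

General term: C(10,j)·(y^2)^j·(2/y^3)^(10-j), with y-exponent 2j − 3(10−j) = 5j − 30.
Set 5j − 30 = -5: j = 5.
C(10,5) = 252; 1^5 = 1; 2^5 = 32.
Coefficient = 252 · 1 · 32 = 8064.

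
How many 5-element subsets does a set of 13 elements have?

C(13,5) = (13·12·11·10·9) / 5! = 154440 / 120 = 1287.

1287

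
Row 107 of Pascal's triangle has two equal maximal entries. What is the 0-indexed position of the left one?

For odd n = 107, C(107,r) peaks at r = (n−1)/2 and (n+1)/2; the smaller is 53.

53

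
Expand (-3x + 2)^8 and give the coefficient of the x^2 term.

16128

The general term is C(8,j)·(-3x)^j·(2)^(8-j); the x^2 term has j = 2.
C(8,2) = 28.
Coefficient = C(8,2) · (-3)^2 · 2^6 = 28 · 9 · 64 = 16128.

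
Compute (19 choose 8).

75582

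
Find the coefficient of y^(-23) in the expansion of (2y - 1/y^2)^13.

26

General term: C(13,j)·(2y)^j·(-1/y^2)^(13-j), with y-exponent 1j − 2(13−j) = 3j − 26.
Set 3j − 26 = -23: j = 1.
C(13,1) = 13; 2^1 = 2; (-1)^12 = 1.
Coefficient = 13 · 2 · 1 = 26.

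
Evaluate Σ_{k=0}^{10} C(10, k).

1024

Setting x = 1 in (1+x)^10 gives Σ C(10,k) = 2^10 = 1024.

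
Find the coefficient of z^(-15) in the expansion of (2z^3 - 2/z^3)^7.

896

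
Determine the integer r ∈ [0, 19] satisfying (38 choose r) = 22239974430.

C(38,r) increases on 0 ≤ r ≤ 19. C(38,15) = 15471286560 and C(38,16) = 22239974430, so r = 16.

16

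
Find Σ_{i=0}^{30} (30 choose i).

Setting x = 1 in (1+x)^30 gives Σ C(30,i) = 2^30 = 1073741824.

1073741824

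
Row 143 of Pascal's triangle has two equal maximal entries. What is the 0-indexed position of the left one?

For odd n = 143, C(143,i) peaks at i = (n−1)/2 and (n+1)/2; the smaller is 71.

71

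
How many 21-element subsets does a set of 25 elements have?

12650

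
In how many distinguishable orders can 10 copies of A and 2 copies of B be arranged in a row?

66

Choose positions for the A's: C(12,10) = 66.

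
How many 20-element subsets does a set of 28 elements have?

3108105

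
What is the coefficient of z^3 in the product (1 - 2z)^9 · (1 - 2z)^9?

(1 - 2z)^9(1 - 2z)^9 = (1 - 2z)^18, so the coefficient of z^3 is C(18,3)·(-2)^3 = 816·-8 = -6528.

-6528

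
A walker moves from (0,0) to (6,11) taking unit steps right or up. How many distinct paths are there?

12376

Each path is a sequence of 17 steps with 6 rights: C(17,6) = 12376.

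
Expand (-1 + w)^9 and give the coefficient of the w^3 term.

The general term is C(9,j)·(-1)^j·(w)^(9-j); the w^3 term has j = 6.
C(9,6) = 84.
Coefficient = C(9,6) = 84.

84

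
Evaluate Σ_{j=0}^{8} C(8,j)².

By Vandermonde's identity, Σ C(8,j)² = C(16,8) = 12870.

12870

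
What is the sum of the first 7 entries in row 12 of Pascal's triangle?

2510

1 + 12 + 66 + 220 + 495 + 792 + 924 = 2510.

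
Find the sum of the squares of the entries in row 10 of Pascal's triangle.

184756

By Vandermonde's identity, Σ C(10,i)² = C(20,10) = 184756.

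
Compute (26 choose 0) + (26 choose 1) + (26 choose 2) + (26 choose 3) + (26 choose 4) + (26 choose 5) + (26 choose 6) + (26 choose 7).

971712

1 + 26 + 325 + 2600 + 14950 + 65780 + 230230 + 657800 = 971712.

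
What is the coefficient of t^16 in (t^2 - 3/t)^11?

495

General term: C(11,j)·(t^2)^j·(-3/t)^(11-j), with t-exponent 2j − 1(11−j) = 3j − 11.
Set 3j − 11 = 16: j = 9.
C(11,9) = 55; 1^9 = 1; (-3)^2 = 9.
Coefficient = 55 · 1 · 9 = 495.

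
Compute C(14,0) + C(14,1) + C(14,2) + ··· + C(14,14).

16384

The entries of row 14 sum to 2^14 = 16384.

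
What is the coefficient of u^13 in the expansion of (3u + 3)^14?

66961566

The general term is C(14,j)·(3u)^j·(3)^(14-j); the u^13 term has j = 13.
C(14,13) = 14.
Coefficient = C(14,13) · 3^13 · 3^1 = 14 · 1594323 · 3 = 66961566.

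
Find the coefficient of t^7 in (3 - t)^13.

-1250964

The general term is C(13,j)·(3)^j·(-t)^(13-j); the t^7 term has j = 6.
C(13,6) = 1716.
Coefficient = C(13,6) · 3^6 · (-1)^7 = 1716 · 729 · (-1) = -1250964.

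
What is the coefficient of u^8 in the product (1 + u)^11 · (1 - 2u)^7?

2145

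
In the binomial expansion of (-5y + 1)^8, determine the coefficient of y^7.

The general term is C(8,j)·(-5y)^j·(1)^(8-j); the y^7 term has j = 7.
C(8,7) = 8.
Coefficient = C(8,7) · (-5)^7 = 8 · (-78125) = -625000.

-625000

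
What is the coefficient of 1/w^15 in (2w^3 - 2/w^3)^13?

General term: C(13,j)·(2w^3)^j·(-2/w^3)^(13-j), with w-exponent 3j − 3(13−j) = 6j − 39.
Set 6j − 39 = -15: j = 4.
C(13,4) = 715; 2^4 = 16; (-2)^9 = -512.
Coefficient = 715 · 16 · (-512) = -5857280.

-5857280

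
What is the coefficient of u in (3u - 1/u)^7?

General term: C(7,j)·(3u)^j·(-1/u)^(7-j), with u-exponent 1j − 1(7−j) = 2j − 7.
Set 2j − 7 = 1: j = 4.
C(7,4) = 35; 3^4 = 81; (-1)^3 = -1.
Coefficient = 35 · 81 · (-1) = -2835.

-2835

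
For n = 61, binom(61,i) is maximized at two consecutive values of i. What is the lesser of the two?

30

For odd n = 61, C(61,i) peaks at i = (n−1)/2 and (n+1)/2; the lesser is 30.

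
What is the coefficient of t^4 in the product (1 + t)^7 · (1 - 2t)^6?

-5

Coefficient of t^4 = Σ_{j} C(7,j)·1^j·C(6,4-j)·(-2)^(4-j) for j from 0 to 4.
= 240 + (-1120) + 1260 + (-420) + 35 = -5.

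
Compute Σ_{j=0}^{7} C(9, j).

502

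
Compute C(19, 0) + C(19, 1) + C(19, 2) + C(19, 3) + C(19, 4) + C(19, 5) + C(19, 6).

1 + 19 + 171 + 969 + 3876 + 11628 + 27132 = 43796.

43796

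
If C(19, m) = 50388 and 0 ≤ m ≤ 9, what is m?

7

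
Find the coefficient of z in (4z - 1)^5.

20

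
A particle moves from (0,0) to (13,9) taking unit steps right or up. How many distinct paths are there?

Each path is a sequence of 22 steps with 13 rights: C(22,13) = 497420.

497420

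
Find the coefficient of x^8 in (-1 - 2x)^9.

The general term is C(9,j)·(-1)^j·(-2x)^(9-j); the x^8 term has j = 1.
C(9,1) = 9.
Coefficient = C(9,1) · (-1)^1 · (-2)^8 = 9 · (-1) · 256 = -2304.

-2304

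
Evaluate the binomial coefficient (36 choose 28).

30260340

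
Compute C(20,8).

C(20,8) = (20·19·18·17·16·15·14·13) / 8! = 5079110400 / 40320 = 125970.

125970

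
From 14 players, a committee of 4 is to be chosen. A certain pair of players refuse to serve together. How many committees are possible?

935

All 4-subsets: C(14,4) = 1001. Those containing both fixed elements: C(12,2) = 66.
1001 − 66 = 935.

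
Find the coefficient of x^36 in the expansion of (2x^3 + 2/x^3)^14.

General term: C(14,j)·(2x^3)^j·(2/x^3)^(14-j), with x-exponent 3j − 3(14−j) = 6j − 42.
Set 6j − 42 = 36: j = 13.
C(14,13) = 14; 2^13 = 8192; 2^1 = 2.
Coefficient = 14 · 8192 · 2 = 229376.

229376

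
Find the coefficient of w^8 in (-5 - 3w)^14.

307854421875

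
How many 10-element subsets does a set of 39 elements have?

635745396

C(39,10) = (39·38·37·36·35·34·33·32·31·30) / 10! = 2306992893004800 / 3628800 = 635745396.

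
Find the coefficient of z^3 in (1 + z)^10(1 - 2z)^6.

20

Coefficient of z^3 = Σ_{j} C(10,j)·1^j·C(6,3-j)·(-2)^(3-j) for j from 0 to 3.
= (-160) + 600 + (-540) + 120 = 20.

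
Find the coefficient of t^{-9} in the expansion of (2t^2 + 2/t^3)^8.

14336

General term: C(8,j)·(2t^2)^j·(2/t^3)^(8-j), with t-exponent 2j − 3(8−j) = 5j − 24.
Set 5j − 24 = -9: j = 3.
C(8,3) = 56; 2^3 = 8; 2^5 = 32.
Coefficient = 56 · 8 · 32 = 14336.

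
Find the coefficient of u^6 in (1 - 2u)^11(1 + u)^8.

-588

Coefficient of u^6 = Σ_{j} C(11,j)·(-2)^j·C(8,6-j)·1^(6-j) for j from 0 to 6.
= 28 + (-1232) + 15400 + (-73920) + 147840 + (-118272) + 29568 = -588.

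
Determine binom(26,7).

657800

C(26,7) = (26·25·24·23·22·21·20) / 7! = 3315312000 / 5040 = 657800.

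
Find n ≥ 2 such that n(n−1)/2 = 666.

n(n−1)/2 = 666 ⇒ n(n−1) = 1332. Since 37·36 = 1332, n = 37.

37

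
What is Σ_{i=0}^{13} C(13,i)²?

10400600

By Vandermonde's identity, Σ C(13,i)² = C(26,13) = 10400600.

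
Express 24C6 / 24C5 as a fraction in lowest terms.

C(n,k+1)/C(n,k) = (n−k)/(k+1) = (24−5)/(5+1) = 19/6.

19/6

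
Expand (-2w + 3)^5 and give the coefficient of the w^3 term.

The general term is C(5,j)·(-2w)^j·(3)^(5-j); the w^3 term has j = 3.
C(5,3) = 10.
Coefficient = C(5,3) · (-2)^3 · 3^2 = 10 · (-8) · 9 = -720.

-720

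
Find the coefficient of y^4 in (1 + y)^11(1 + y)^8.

(1 + y)^11(1 + y)^8 = (1 + y)^19, so the coefficient of y^4 is C(19,4)·1^4 = 3876·1 = 3876.

3876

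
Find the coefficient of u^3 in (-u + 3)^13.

The general term is C(13,j)·(-u)^j·(3)^(13-j); the u^3 term has j = 3.
C(13,3) = 286.
Coefficient = C(13,3) · (-1)^3 · 3^10 = 286 · (-1) · 59049 = -16888014.

-16888014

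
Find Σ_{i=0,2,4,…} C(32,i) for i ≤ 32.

2147483648

Even-i terms of row 32 sum to 2^31 = 2147483648.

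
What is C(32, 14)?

C(32,14) = (32·31·30·29·28·27·26·25·24·23·22·21·20·19) / 14! = 41098950018846720000 / 87178291200 = 471435600.

471435600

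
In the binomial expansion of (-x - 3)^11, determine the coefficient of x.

-649539

The general term is C(11,j)·(-x)^j·(-3)^(11-j); the x^1 term has j = 1.
C(11,1) = 11.
Coefficient = C(11,1) · (-1)^1 · (-3)^10 = 11 · (-1) · 59049 = -649539.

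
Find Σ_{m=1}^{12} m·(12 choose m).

24576

Since m·C(12,m) = 12·C(11,m−1), the sum is 12·2^11 = 12·2048 = 24576.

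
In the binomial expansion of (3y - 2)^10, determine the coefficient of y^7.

-2099520

The general term is C(10,j)·(3y)^j·(-2)^(10-j); the y^7 term has j = 7.
C(10,7) = 120.
Coefficient = C(10,7) · 3^7 · (-2)^3 = 120 · 2187 · (-8) = -2099520.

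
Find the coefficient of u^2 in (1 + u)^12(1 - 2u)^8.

Coefficient of u^2 = Σ_{j} C(12,j)·1^j·C(8,2-j)·(-2)^(2-j) for j from 0 to 2.
= 112 + (-192) + 66 = -14.

-14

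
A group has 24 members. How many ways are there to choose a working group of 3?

2024

This is C(24,3) = 2024.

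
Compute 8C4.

C(8,4) = (8·7·6·5) / 4! = 1680 / 24 = 70.

70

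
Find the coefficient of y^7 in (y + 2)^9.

144

The general term is C(9,j)·(y)^j·(2)^(9-j); the y^7 term has j = 7.
C(9,7) = 36.
Coefficient = C(9,7) · 2^2 = 36 · 4 = 144.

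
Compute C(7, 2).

21

C(7,2) = (7·6) / 2! = 42 / 2 = 21.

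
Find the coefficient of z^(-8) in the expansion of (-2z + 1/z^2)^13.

109824

General term: C(13,j)·(-2z)^j·(1/z^2)^(13-j), with z-exponent 1j − 2(13−j) = 3j − 26.
Set 3j − 26 = -8: j = 6.
C(13,6) = 1716; (-2)^6 = 64; 1^7 = 1.
Coefficient = 1716 · 64 · 1 = 109824.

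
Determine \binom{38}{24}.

9669554100

C(38,24) = C(38,14) by symmetry.
C(38,14) = (38·37·36·35·34·33·32·31·30·29·28·27·26·25) / 14! = 842975203103953920000 / 87178291200 = 9669554100.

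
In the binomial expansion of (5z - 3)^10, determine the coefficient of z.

The general term is C(10,j)·(5z)^j·(-3)^(10-j); the z^1 term has j = 1.
C(10,1) = 10.
Coefficient = C(10,1) · 5^1 · (-3)^9 = 10 · 5 · (-19683) = -984150.

-984150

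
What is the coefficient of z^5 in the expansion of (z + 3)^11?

The general term is C(11,j)·(z)^j·(3)^(11-j); the z^5 term has j = 5.
C(11,5) = 462.
Coefficient = C(11,5) · 3^6 = 462 · 729 = 336798.

336798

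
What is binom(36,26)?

254186856

C(36,26) = C(36,10) by symmetry.
C(36,10) = (36·35·34·33·32·31·30·29·28·27) / 10! = 922393263052800 / 3628800 = 254186856.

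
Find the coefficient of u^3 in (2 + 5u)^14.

93184000

The general term is C(14,j)·(2)^j·(5u)^(14-j); the u^3 term has j = 11.
C(14,11) = 364.
Coefficient = C(14,11) · 2^11 · 5^3 = 364 · 2048 · 125 = 93184000.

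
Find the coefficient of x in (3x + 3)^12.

6377292

The general term is C(12,j)·(3x)^j·(3)^(12-j); the x^1 term has j = 1.
C(12,1) = 12.
Coefficient = C(12,1) · 3^1 · 3^11 = 12 · 3 · 177147 = 6377292.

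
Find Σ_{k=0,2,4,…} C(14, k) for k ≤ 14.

8192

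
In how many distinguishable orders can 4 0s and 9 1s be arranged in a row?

715

Choose positions for the 0s: C(13,4) = 715.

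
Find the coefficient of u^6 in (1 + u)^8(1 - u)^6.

Coefficient of u^6 = Σ_{j} C(8,j)·1^j·C(6,6-j)·(-1)^(6-j) for j from 0 to 6.
= 1 + (-48) + 420 + (-1120) + 1050 + (-336) + 28 = -5.

-5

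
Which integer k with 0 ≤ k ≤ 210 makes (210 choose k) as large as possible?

105

C(210,k) is maximized at k = 210/2 = 105.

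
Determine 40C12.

5586853480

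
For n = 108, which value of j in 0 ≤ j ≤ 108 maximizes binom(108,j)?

C(108,j) is maximized at j = 108/2 = 54.

54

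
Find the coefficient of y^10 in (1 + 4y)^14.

1049624576

The general term is C(14,j)·(1)^j·(4y)^(14-j); the y^10 term has j = 4.
C(14,4) = 1001.
Coefficient = C(14,4) · 4^10 = 1001 · 1048576 = 1049624576.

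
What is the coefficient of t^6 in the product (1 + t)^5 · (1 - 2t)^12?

-4688

Coefficient of t^6 = Σ_{j} C(5,j)·1^j·C(12,6-j)·(-2)^(6-j) for j from 0 to 5.
= 59136 + (-126720) + 79200 + (-17600) + 1320 + (-24) = -4688.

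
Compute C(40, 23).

88732378800

C(40,23) = C(40,17) by symmetry.
C(40,17) = (40·39·38·37·36·35·34·33·32·31·30·29·28·27·26·25·24) / 17! = 31560991604212034764800000 / 355687428096000 = 88732378800.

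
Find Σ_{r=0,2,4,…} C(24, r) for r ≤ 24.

8388608

Half of (1+1)^24 + (1−1)^24 gives the even-index sum: 2^23 = 8388608.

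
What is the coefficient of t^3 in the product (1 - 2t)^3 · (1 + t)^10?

-38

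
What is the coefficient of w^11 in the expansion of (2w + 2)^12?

The general term is C(12,j)·(2w)^j·(2)^(12-j); the w^11 term has j = 11.
C(12,11) = 12.
Coefficient = C(12,11) · 2^11 · 2^1 = 12 · 2048 · 2 = 49152.

49152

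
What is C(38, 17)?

28781143380

C(38,17) = (38·37·36·35·34·33·32·31·30·29·28·27·26·25·24·23·22) / 17! = 10237090866494416404480000 / 355687428096000 = 28781143380.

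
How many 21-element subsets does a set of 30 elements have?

14307150

C(30,21) = C(30,9) by symmetry.
C(30,9) = (30·29·28·27·26·25·24·23·22) / 9! = 5191778592000 / 362880 = 14307150.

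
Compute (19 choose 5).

11628

C(19,5) = (19·18·17·16·15) / 5! = 1395360 / 120 = 11628.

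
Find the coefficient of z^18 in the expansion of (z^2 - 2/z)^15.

General term: C(15,j)·(z^2)^j·(-2/z)^(15-j), with z-exponent 2j − 1(15−j) = 3j − 15.
Set 3j − 15 = 18: j = 11.
C(15,11) = 1365; 1^11 = 1; (-2)^4 = 16.
Coefficient = 1365 · 1 · 16 = 21840.

21840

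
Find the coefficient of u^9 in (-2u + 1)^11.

-28160

The general term is C(11,j)·(-2u)^j·(1)^(11-j); the u^9 term has j = 9.
C(11,9) = 55.
Coefficient = C(11,9) · (-2)^9 = 55 · (-512) = -28160.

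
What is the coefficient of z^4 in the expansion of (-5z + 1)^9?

78750

The general term is C(9,j)·(-5z)^j·(1)^(9-j); the z^4 term has j = 4.
C(9,4) = 126.
Coefficient = C(9,4) · (-5)^4 = 126 · 625 = 78750.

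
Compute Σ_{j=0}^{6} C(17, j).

1 + 17 + 136 + 680 + 2380 + 6188 + 12376 = 21778.

21778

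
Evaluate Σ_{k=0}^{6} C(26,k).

313912

1 + 26 + 325 + 2600 + 14950 + 65780 + 230230 = 313912.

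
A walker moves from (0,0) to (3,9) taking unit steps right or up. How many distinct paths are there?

Each path is a sequence of 12 steps with 3 rights: C(12,3) = 220.

220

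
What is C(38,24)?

9669554100

C(38,24) = C(38,14) by symmetry.
C(38,14) = (38·37·36·35·34·33·32·31·30·29·28·27·26·25) / 14! = 842975203103953920000 / 87178291200 = 9669554100.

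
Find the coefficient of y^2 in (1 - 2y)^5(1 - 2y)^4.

144

Coefficient of y^2 = Σ_{j} C(5,j)·(-2)^j·C(4,2-j)·(-2)^(2-j) for j from 0 to 2.
= 24 + 80 + 40 = 144.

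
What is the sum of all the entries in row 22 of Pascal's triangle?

4194304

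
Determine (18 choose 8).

43758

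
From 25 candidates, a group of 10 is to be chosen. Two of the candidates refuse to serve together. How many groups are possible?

All 10-subsets: C(25,10) = 3268760. Those containing both fixed elements: C(23,8) = 490314.
3268760 − 490314 = 2778446.

2778446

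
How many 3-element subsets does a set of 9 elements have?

84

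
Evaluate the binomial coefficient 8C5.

C(8,5) = C(8,3) by symmetry.
C(8,3) = (8·7·6) / 3! = 336 / 6 = 56.

56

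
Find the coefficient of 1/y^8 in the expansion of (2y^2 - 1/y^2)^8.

General term: C(8,j)·(2y^2)^j·(-1/y^2)^(8-j), with y-exponent 2j − 2(8−j) = 4j − 16.
Set 4j − 16 = -8: j = 2.
C(8,2) = 28; 2^2 = 4; (-1)^6 = 1.
Coefficient = 28 · 4 · 1 = 112.

112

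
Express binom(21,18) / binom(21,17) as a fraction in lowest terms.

2/9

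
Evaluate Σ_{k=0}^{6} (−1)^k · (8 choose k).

The partial alternating sum Σ_{k=0}^{6} (−1)^k C(8,k) = (−1)^6 C(7,6) = 7.

7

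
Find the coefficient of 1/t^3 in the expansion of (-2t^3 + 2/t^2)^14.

-32800768

General term: C(14,j)·(-2t^3)^j·(2/t^2)^(14-j), with t-exponent 3j − 2(14−j) = 5j − 28.
Set 5j − 28 = -3: j = 5.
C(14,5) = 2002; (-2)^5 = -32; 2^9 = 512.
Coefficient = 2002 · (-32) · 512 = -32800768.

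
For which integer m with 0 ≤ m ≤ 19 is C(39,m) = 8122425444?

13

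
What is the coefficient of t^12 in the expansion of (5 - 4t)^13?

The general term is C(13,j)·(5)^j·(-4t)^(13-j); the t^12 term has j = 1.
C(13,1) = 13.
Coefficient = C(13,1) · 5^1 · (-4)^12 = 13 · 5 · 16777216 = 1090519040.

1090519040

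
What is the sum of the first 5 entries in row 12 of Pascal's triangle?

794

1 + 12 + 66 + 220 + 495 = 794.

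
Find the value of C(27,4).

C(27,4) = (27·26·25·24) / 4! = 421200 / 24 = 17550.

17550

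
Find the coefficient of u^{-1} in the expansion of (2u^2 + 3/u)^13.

225173520

General term: C(13,j)·(2u^2)^j·(3/u)^(13-j), with u-exponent 2j − 1(13−j) = 3j − 13.
Set 3j − 13 = -1: j = 4.
C(13,4) = 715; 2^4 = 16; 3^9 = 19683.
Coefficient = 715 · 16 · 19683 = 225173520.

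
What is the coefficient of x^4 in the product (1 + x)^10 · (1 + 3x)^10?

71445

Coefficient of x^4 = Σ_{j} C(10,j)·1^j·C(10,4-j)·3^(4-j) for j from 0 to 4.
= 17010 + 32400 + 18225 + 3600 + 210 = 71445.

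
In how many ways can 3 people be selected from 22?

1540

This is C(22,3) = 1540.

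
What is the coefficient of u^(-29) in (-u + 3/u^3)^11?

General term: C(11,j)·(-u)^j·(3/u^3)^(11-j), with u-exponent 1j − 3(11−j) = 4j − 33.
Set 4j − 33 = -29: j = 1.
C(11,1) = 11; (-1)^1 = -1; 3^10 = 59049.
Coefficient = 11 · (-1) · 59049 = -649539.

-649539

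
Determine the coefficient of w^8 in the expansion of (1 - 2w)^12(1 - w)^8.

Coefficient of w^8 = Σ_{j} C(12,j)·(-2)^j·C(8,8-j)·(-1)^(8-j) for j from 0 to 8.
= 1 + 192 + 7392 + 98560 + 554400 + 1419264 + 1655808 + 811008 + 126720 = 4673345.

4673345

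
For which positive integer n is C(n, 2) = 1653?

58

n(n−1)/2 = 1653 ⇒ n(n−1) = 3306. Since 58·57 = 3306, n = 58.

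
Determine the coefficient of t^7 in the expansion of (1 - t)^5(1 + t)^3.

2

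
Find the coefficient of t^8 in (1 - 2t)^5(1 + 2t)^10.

Coefficient of t^8 = Σ_{j} C(5,j)·(-2)^j·C(10,8-j)·2^(8-j) for j from 0 to 5.
= 11520 + (-153600) + 537600 + (-645120) + 268800 + (-30720) = -11520.

-11520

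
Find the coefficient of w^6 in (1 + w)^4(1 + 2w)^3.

Coefficient of w^6 = Σ_{j} C(4,j)·1^j·C(3,6-j)·2^(6-j) for j from 3 to 4.
= 32 + 12 = 44.

44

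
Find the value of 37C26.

854992152

C(37,26) = C(37,11) by symmetry.
C(37,11) = (37·36·35·34·33·32·31·30·29·28·27) / 11! = 34128550732953600 / 39916800 = 854992152.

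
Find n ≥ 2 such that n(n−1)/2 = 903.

43

n(n−1)/2 = 903 ⇒ n(n−1) = 1806. Since 43·42 = 1806, n = 43.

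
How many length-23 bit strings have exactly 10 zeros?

Choose the 10 positions: C(23,10) = 1144066.

1144066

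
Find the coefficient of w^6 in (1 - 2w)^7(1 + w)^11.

Coefficient of w^6 = Σ_{j} C(7,j)·(-2)^j·C(11,6-j)·1^(6-j) for j from 0 to 6.
= 462 + (-6468) + 27720 + (-46200) + 30800 + (-7392) + 448 = -630.

-630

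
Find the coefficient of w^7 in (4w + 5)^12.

40550400000

The general term is C(12,j)·(4w)^j·(5)^(12-j); the w^7 term has j = 7.
C(12,7) = 792.
Coefficient = C(12,7) · 4^7 · 5^5 = 792 · 16384 · 3125 = 40550400000.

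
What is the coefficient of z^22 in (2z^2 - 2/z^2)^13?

General term: C(13,j)·(2z^2)^j·(-2/z^2)^(13-j), with z-exponent 2j − 2(13−j) = 4j − 26.
Set 4j − 26 = 22: j = 12.
C(13,12) = 13; 2^12 = 4096; (-2)^1 = -2.
Coefficient = 13 · 4096 · (-2) = -106496.

-106496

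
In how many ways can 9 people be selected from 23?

817190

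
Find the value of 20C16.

4845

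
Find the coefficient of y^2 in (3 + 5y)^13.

345436650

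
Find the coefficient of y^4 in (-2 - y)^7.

-280

The general term is C(7,j)·(-2)^j·(-y)^(7-j); the y^4 term has j = 3.
C(7,3) = 35.
Coefficient = C(7,3) · (-2)^3 = 35 · (-8) = -280.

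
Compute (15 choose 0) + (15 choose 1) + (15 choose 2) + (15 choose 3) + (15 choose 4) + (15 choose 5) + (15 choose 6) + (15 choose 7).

16384

1 + 15 + 105 + 455 + 1365 + 3003 + 5005 + 6435 = 16384.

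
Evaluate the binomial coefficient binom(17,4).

C(17,4) = (17·16·15·14) / 4! = 57120 / 24 = 2380.

2380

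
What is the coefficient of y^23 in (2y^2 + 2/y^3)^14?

General term: C(14,j)·(2y^2)^j·(2/y^3)^(14-j), with y-exponent 2j − 3(14−j) = 5j − 42.
Set 5j − 42 = 23: j = 13.
C(14,13) = 14; 2^13 = 8192; 2^1 = 2.
Coefficient = 14 · 8192 · 2 = 229376.

229376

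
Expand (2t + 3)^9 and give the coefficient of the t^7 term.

The general term is C(9,j)·(2t)^j·(3)^(9-j); the t^7 term has j = 7.
C(9,7) = 36.
Coefficient = C(9,7) · 2^7 · 3^2 = 36 · 128 · 9 = 41472.

41472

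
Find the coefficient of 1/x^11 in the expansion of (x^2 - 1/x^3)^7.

General term: C(7,j)·(x^2)^j·(-1/x^3)^(7-j), with x-exponent 2j − 3(7−j) = 5j − 21.
Set 5j − 21 = -11: j = 2.
C(7,2) = 21; 1^2 = 1; (-1)^5 = -1.
Coefficient = 21 · 1 · (-1) = -21.

-21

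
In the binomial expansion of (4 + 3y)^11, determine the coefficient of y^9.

The general term is C(11,j)·(4)^j·(3y)^(11-j); the y^9 term has j = 2.
C(11,2) = 55.
Coefficient = C(11,2) · 4^2 · 3^9 = 55 · 16 · 19683 = 17321040.

17321040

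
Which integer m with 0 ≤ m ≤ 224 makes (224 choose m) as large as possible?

C(224,m) is maximized at m = 224/2 = 112.

112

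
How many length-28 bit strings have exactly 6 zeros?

376740

Choose the 6 positions: C(28,6) = 376740.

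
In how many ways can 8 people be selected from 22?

319770

This is C(22,8) = 319770.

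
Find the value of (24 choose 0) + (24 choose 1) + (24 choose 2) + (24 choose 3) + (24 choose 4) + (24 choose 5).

55455

1 + 24 + 276 + 2024 + 10626 + 42504 = 55455.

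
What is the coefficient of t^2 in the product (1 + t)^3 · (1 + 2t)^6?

99

Coefficient of t^2 = Σ_{j} C(3,j)·1^j·C(6,2-j)·2^(2-j) for j from 0 to 2.
= 60 + 36 + 3 = 99.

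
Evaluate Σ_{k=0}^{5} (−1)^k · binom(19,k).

The partial alternating sum Σ_{k=0}^{5} (−1)^k C(19,k) = (−1)^5 C(18,5) = -8568.

-8568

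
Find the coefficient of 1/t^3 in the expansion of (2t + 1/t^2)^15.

General term: C(15,j)·(2t)^j·(1/t^2)^(15-j), with t-exponent 1j − 2(15−j) = 3j − 30.
Set 3j − 30 = -3: j = 9.
C(15,9) = 5005; 2^9 = 512; 1^6 = 1.
Coefficient = 5005 · 512 · 1 = 2562560.

2562560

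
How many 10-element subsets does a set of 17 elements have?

19448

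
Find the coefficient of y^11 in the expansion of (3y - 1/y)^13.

General term: C(13,j)·(3y)^j·(-1/y)^(13-j), with y-exponent 1j − 1(13−j) = 2j − 13.
Set 2j − 13 = 11: j = 12.
C(13,12) = 13; 3^12 = 531441; (-1)^1 = -1.
Coefficient = 13 · 531441 · (-1) = -6908733.

-6908733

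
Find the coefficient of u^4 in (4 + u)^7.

The general term is C(7,j)·(4)^j·(u)^(7-j); the u^4 term has j = 3.
C(7,3) = 35.
Coefficient = C(7,3) · 4^3 = 35 · 64 = 2240.

2240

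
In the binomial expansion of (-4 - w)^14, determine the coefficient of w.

939524096

The general term is C(14,j)·(-4)^j·(-w)^(14-j); the w^1 term has j = 13.
C(14,13) = 14.
Coefficient = C(14,13) · (-4)^13 · (-1)^1 = 14 · (-67108864) · (-1) = 939524096.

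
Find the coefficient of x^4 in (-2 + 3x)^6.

4860

The general term is C(6,j)·(-2)^j·(3x)^(6-j); the x^4 term has j = 2.
C(6,2) = 15.
Coefficient = C(6,2) · (-2)^2 · 3^4 = 15 · 4 · 81 = 4860.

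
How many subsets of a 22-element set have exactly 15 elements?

170544

Choose the 15 positions: C(22,15) = 170544.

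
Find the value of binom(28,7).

1184040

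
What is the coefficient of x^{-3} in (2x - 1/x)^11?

-5280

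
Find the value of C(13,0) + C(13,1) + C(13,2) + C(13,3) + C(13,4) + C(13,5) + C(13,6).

4096

1 + 13 + 78 + 286 + 715 + 1287 + 1716 = 4096.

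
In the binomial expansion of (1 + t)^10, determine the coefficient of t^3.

120

The general term is C(10,j)·(1)^j·(t)^(10-j); the t^3 term has j = 7.
C(10,7) = 120.
Coefficient = C(10,7) = 120.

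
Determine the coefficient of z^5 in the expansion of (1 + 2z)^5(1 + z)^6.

2668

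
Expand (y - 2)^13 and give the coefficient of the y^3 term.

292864

The general term is C(13,j)·(y)^j·(-2)^(13-j); the y^3 term has j = 3.
C(13,3) = 286.
Coefficient = C(13,3) · (-2)^10 = 286 · 1024 = 292864.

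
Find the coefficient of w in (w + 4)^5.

The general term is C(5,j)·(w)^j·(4)^(5-j); the w^1 term has j = 1.
C(5,1) = 5.
Coefficient = C(5,1) · 4^4 = 5 · 256 = 1280.

1280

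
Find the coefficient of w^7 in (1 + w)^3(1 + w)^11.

3432

(1 + w)^3(1 + w)^11 = (1 + w)^14, so the coefficient of w^7 is C(14,7)·1^7 = 3432·1 = 3432.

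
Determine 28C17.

21474180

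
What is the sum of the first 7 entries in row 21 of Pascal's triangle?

1 + 21 + 210 + 1330 + 5985 + 20349 + 54264 = 82160.

82160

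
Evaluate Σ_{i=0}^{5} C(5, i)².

By Vandermonde's identity, Σ C(5,i)² = C(10,5) = 252.

252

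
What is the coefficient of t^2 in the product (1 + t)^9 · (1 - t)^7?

-6

Coefficient of t^2 = Σ_{j} C(9,j)·1^j·C(7,2-j)·(-1)^(2-j) for j from 0 to 2.
= 21 + (-63) + 36 = -6.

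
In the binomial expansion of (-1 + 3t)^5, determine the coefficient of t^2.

-90

The general term is C(5,j)·(-1)^j·(3t)^(5-j); the t^2 term has j = 3.
C(5,3) = 10.
Coefficient = C(5,3) · (-1)^3 · 3^2 = 10 · (-1) · 9 = -90.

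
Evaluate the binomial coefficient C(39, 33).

3262623

C(39,33) = C(39,6) by symmetry.
C(39,6) = (39·38·37·36·35·34) / 6! = 2349088560 / 720 = 3262623.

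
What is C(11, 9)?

C(11,9) = C(11,2) by symmetry.
C(11,2) = (11·10) / 2! = 110 / 2 = 55.

55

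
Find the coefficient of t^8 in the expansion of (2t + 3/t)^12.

General term: C(12,j)·(2t)^j·(3/t)^(12-j), with t-exponent 1j − 1(12−j) = 2j − 12.
Set 2j − 12 = 8: j = 10.
C(12,10) = 66; 2^10 = 1024; 3^2 = 9.
Coefficient = 66 · 1024 · 9 = 608256.

608256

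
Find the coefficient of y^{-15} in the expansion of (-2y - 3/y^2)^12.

General term: C(12,j)·(-2y)^j·(-3/y^2)^(12-j), with y-exponent 1j − 2(12−j) = 3j − 24.
Set 3j − 24 = -15: j = 3.
C(12,3) = 220; (-2)^3 = -8; (-3)^9 = -19683.
Coefficient = 220 · (-8) · (-19683) = 34642080.

34642080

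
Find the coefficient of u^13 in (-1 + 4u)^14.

-939524096

The general term is C(14,j)·(-1)^j·(4u)^(14-j); the u^13 term has j = 1.
C(14,1) = 14.
Coefficient = C(14,1) · (-1)^1 · 4^13 = 14 · (-1) · 67108864 = -939524096.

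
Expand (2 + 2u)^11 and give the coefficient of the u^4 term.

675840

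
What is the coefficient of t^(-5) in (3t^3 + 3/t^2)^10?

General term: C(10,j)·(3t^3)^j·(3/t^2)^(10-j), with t-exponent 3j − 2(10−j) = 5j − 20.
Set 5j − 20 = -5: j = 3.
C(10,3) = 120; 3^3 = 27; 3^7 = 2187.
Coefficient = 120 · 27 · 2187 = 7085880.

7085880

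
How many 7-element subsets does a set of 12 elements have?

C(12,7) = C(12,5) by symmetry.
C(12,5) = (12·11·10·9·8) / 5! = 95040 / 120 = 792.

792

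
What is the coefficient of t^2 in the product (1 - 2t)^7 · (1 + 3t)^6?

-33

Coefficient of t^2 = Σ_{j} C(7,j)·(-2)^j·C(6,2-j)·3^(2-j) for j from 0 to 2.
= 135 + (-252) + 84 = -33.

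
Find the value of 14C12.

91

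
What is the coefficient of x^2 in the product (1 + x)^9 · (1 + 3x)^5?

Coefficient of x^2 = Σ_{j} C(9,j)·1^j·C(5,2-j)·3^(2-j) for j from 0 to 2.
= 90 + 135 + 36 = 261.

261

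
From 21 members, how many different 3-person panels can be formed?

1330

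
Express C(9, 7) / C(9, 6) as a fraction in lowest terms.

C(n,k+1)/C(n,k) = (n−k)/(k+1) = (9−6)/(6+1) = 3/7.

3/7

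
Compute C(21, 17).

5985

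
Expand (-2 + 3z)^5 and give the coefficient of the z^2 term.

-720

The general term is C(5,j)·(-2)^j·(3z)^(5-j); the z^2 term has j = 3.
C(5,3) = 10.
Coefficient = C(5,3) · (-2)^3 · 3^2 = 10 · (-8) · 9 = -720.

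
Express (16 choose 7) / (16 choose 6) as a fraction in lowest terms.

10/7

C(n,k+1)/C(n,k) = (n−k)/(k+1) = (16−6)/(6+1) = 10/7.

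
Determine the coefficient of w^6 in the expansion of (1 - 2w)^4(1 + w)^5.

Coefficient of w^6 = Σ_{j} C(4,j)·(-2)^j·C(5,6-j)·1^(6-j) for j from 1 to 4.
= (-8) + 120 + (-320) + 160 = -48.

-48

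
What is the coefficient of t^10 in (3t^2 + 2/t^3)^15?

3868890480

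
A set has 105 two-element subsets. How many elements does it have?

n(n−1)/2 = 105 ⇒ n(n−1) = 210. Since 15·14 = 210, n = 15.

15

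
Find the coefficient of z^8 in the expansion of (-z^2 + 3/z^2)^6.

-18

General term: C(6,j)·(-z^2)^j·(3/z^2)^(6-j), with z-exponent 2j − 2(6−j) = 4j − 12.
Set 4j − 12 = 8: j = 5.
C(6,5) = 6; (-1)^5 = -1; 3^1 = 3.
Coefficient = 6 · (-1) · 3 = -18.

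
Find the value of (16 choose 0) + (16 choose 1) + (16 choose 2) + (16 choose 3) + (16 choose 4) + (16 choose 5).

1 + 16 + 120 + 560 + 1820 + 4368 = 6885.

6885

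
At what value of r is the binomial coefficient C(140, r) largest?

70

C(140,r) is maximized at r = 140/2 = 70.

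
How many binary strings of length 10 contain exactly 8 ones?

Choose the 8 positions: C(10,8) = 45.

45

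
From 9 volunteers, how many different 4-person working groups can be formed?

This is C(9,4) = 126.

126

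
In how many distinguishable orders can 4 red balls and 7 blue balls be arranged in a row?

Choose positions for the red balls: C(11,4) = 330.

330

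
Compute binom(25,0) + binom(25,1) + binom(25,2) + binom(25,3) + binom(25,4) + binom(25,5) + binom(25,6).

245506

1 + 25 + 300 + 2300 + 12650 + 53130 + 177100 = 245506.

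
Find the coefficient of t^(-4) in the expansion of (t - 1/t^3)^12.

495

General term: C(12,j)·(t)^j·(-1/t^3)^(12-j), with t-exponent 1j − 3(12−j) = 4j − 36.
Set 4j − 36 = -4: j = 8.
C(12,8) = 495; 1^8 = 1; (-1)^4 = 1.
Coefficient = 495 · 1 · 1 = 495.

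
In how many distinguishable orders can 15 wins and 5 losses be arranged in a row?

15504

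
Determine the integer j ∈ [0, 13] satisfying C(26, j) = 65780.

C(26,j) increases on 0 ≤ j ≤ 13. C(26,4) = 14950 and C(26,5) = 65780, so j = 5.

5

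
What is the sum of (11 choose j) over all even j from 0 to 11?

Even-j terms of row 11 sum to 2^10 = 1024.

1024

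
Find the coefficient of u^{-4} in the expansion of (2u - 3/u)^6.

-2916

General term: C(6,j)·(2u)^j·(-3/u)^(6-j), with u-exponent 1j − 1(6−j) = 2j − 6.
Set 2j − 6 = -4: j = 1.
C(6,1) = 6; 2^1 = 2; (-3)^5 = -243.
Coefficient = 6 · 2 · (-243) = -2916.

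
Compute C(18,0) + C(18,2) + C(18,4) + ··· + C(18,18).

131072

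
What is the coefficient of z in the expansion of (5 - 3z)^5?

The general term is C(5,j)·(5)^j·(-3z)^(5-j); the z^1 term has j = 4.
C(5,4) = 5.
Coefficient = C(5,4) · 5^4 · (-3)^1 = 5 · 625 · (-3) = -9375.

-9375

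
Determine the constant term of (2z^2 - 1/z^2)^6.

-160

General term: C(6,j)·(2z^2)^j·(-1/z^2)^(6-j), with z-exponent 2j − 2(6−j) = 4j − 12.
Set 4j − 12 = 0: j = 3.
C(6,3) = 20; 2^3 = 8; (-1)^3 = -1.
Coefficient = 20 · 8 · (-1) = -160.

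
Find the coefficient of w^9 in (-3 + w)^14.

-486486

The general term is C(14,j)·(-3)^j·(w)^(14-j); the w^9 term has j = 5.
C(14,5) = 2002.
Coefficient = C(14,5) · (-3)^5 = 2002 · (-243) = -486486.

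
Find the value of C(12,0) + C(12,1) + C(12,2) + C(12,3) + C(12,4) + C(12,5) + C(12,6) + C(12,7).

1 + 12 + 66 + 220 + 495 + 792 + 924 + 792 = 3302.

3302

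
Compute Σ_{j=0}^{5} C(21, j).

1 + 21 + 210 + 1330 + 5985 + 20349 = 27896.

27896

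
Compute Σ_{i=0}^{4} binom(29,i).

1 + 29 + 406 + 3654 + 23751 = 27841.

27841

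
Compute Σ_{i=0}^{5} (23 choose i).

1 + 23 + 253 + 1771 + 8855 + 33649 = 44552.

44552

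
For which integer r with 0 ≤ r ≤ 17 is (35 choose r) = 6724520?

7

C(35,r) increases on 0 ≤ r ≤ 17. C(35,6) = 1623160 and C(35,7) = 6724520, so r = 7.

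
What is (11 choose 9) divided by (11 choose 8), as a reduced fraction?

1/3

C(n,k+1)/C(n,k) = (n−k)/(k+1) = (11−8)/(8+1) = 3/9 = 1/3.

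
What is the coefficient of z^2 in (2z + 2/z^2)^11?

337920

General term: C(11,j)·(2z)^j·(2/z^2)^(11-j), with z-exponent 1j − 2(11−j) = 3j − 22.
Set 3j − 22 = 2: j = 8.
C(11,8) = 165; 2^8 = 256; 2^3 = 8.
Coefficient = 165 · 256 · 8 = 337920.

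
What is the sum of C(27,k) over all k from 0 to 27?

134217728

Setting x = 1 in (1+x)^27 gives Σ C(27,k) = 2^27 = 134217728.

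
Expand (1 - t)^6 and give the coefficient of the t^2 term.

15

The general term is C(6,j)·(1)^j·(-t)^(6-j); the t^2 term has j = 4.
C(6,4) = 15.
Coefficient = C(6,4) = 15.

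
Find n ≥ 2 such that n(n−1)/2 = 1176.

n(n−1)/2 = 1176 ⇒ n(n−1) = 2352. Since 49·48 = 2352, n = 49.

49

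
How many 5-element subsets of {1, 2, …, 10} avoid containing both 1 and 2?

196

All 5-subsets: C(10,5) = 252. Those containing both fixed elements: C(8,3) = 56.
252 − 56 = 196.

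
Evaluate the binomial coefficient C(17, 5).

C(17,5) = (17·16·15·14·13) / 5! = 742560 / 120 = 6188.

6188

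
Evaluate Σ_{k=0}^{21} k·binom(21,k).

Differentiating (1+x)^21 and setting x=1: Σ k·C(21,k) = 21·2^20 = 22020096.

22020096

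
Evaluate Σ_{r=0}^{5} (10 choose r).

638

1 + 10 + 45 + 120 + 210 + 252 = 638.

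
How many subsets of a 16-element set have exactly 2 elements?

120

Choose the 2 positions: C(16,2) = 120.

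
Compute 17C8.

24310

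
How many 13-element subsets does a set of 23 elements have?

1144066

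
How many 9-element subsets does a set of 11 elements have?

C(11,9) = C(11,2) by symmetry.
C(11,2) = (11·10) / 2! = 110 / 2 = 55.

55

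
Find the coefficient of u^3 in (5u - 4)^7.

The general term is C(7,j)·(5u)^j·(-4)^(7-j); the u^3 term has j = 3.
C(7,3) = 35.
Coefficient = C(7,3) · 5^3 · (-4)^4 = 35 · 125 · 256 = 1120000.

1120000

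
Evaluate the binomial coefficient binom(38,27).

C(38,27) = C(38,11) by symmetry.
C(38,11) = (38·37·36·35·34·33·32·31·30·29·28) / 11! = 48032775105638400 / 39916800 = 1203322288.

1203322288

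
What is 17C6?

C(17,6) = (17·16·15·14·13·12) / 6! = 8910720 / 720 = 12376.

12376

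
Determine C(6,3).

C(6,3) = (6·5·4) / 3! = 120 / 6 = 20.

20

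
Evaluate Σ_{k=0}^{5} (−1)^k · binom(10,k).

-126

The partial alternating sum Σ_{k=0}^{5} (−1)^k C(10,k) = (−1)^5 C(9,5) = -126.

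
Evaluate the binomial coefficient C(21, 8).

C(21,8) = (21·20·19·18·17·16·15·14) / 8! = 8204716800 / 40320 = 203490.

203490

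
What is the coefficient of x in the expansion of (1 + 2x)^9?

18

The general term is C(9,j)·(1)^j·(2x)^(9-j); the x^1 term has j = 8.
C(9,8) = 9.
Coefficient = C(9,8) · 2^1 = 9 · 2 = 18.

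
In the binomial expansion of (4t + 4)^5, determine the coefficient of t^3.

10240

The general term is C(5,j)·(4t)^j·(4)^(5-j); the t^3 term has j = 3.
C(5,3) = 10.
Coefficient = C(5,3) · 4^3 · 4^2 = 10 · 64 · 16 = 10240.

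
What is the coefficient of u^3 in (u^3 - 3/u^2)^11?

General term: C(11,j)·(u^3)^j·(-3/u^2)^(11-j), with u-exponent 3j − 2(11−j) = 5j − 22.
Set 5j − 22 = 3: j = 5.
C(11,5) = 462; 1^5 = 1; (-3)^6 = 729.
Coefficient = 462 · 1 · 729 = 336798.

336798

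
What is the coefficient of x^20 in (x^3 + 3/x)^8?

24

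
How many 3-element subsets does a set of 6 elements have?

20

C(6,3) = (6·5·4) / 3! = 120 / 6 = 20.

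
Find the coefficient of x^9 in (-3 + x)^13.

The general term is C(13,j)·(-3)^j·(x)^(13-j); the x^9 term has j = 4.
C(13,4) = 715.
Coefficient = C(13,4) · (-3)^4 = 715 · 81 = 57915.

57915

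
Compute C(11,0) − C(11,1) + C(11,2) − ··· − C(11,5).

-252

The partial alternating sum Σ_{k=0}^{5} (−1)^k C(11,k) = (−1)^5 C(10,5) = -252.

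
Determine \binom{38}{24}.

C(38,24) = C(38,14) by symmetry.
C(38,14) = (38·37·36·35·34·33·32·31·30·29·28·27·26·25) / 14! = 842975203103953920000 / 87178291200 = 9669554100.

9669554100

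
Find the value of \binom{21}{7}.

116280

C(21,7) = (21·20·19·18·17·16·15) / 7! = 586051200 / 5040 = 116280.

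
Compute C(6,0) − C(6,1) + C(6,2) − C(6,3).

-10

The partial alternating sum Σ_{k=0}^{3} (−1)^k C(6,k) = (−1)^3 C(5,3) = -10.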